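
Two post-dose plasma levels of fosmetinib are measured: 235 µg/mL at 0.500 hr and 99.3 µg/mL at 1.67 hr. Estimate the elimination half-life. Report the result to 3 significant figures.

0.941 hours

k = ln(C₁/C₂) / (t₂ − t₁) = ln(235/99.3) / (1.67 − 0.500)
  = 0.8614 / 1.170 = 0.7363 hr⁻¹
t½ = ln 2 / k = ln 2 / 0.7363 ≈ 0.941 hours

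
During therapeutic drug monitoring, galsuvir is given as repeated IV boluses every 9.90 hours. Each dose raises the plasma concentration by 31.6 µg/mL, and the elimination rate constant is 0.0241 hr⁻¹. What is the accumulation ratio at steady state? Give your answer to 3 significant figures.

Fraction remaining after one interval: e^(−kτ) = e^(−0.02410 × 9.90) = 0.7877
R = 1 / (1 − 0.7877) = 1 / 0.2123 ≈ 4.71

4.71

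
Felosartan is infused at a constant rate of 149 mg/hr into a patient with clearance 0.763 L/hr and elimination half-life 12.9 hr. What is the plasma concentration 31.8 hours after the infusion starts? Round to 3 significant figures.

Css = rate / CL = 149 / 0.763 = 195.3 µg/mL
k = ln 2 / 12.9 = 0.05373 hr⁻¹
C(t) = Css (1 − e^(−kt)) = 195.3 × (1 − e^(−1.709)) = 195.3 × 0.8189 ≈ 160 µg/mL

160 µg/mL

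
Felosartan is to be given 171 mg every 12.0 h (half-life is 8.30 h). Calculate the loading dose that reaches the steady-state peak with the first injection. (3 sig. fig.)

270 mg

k = ln 2 / 8.30 = 0.08351 h⁻¹
Accumulation ratio R = 1 / (1 − e^(−kτ)) = 1 / (1 − e^(−0.08351×12.0)) = 1 / (1 − 0.3671) = 1.580
Loading dose = maintenance dose × R = 171 × 1.580 ≈ 270 mg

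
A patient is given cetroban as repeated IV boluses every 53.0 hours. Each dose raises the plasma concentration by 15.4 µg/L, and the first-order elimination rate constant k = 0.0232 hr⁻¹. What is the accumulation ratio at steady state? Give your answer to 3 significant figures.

Fraction remaining after one interval: e^(−kτ) = e^(−0.02320 × 53.0) = 0.2924
R = 1 / (1 − 0.2924) = 1 / 0.7076 ≈ 1.41

1.41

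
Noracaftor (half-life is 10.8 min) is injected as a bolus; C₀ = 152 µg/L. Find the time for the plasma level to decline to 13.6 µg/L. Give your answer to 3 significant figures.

k = ln 2 / 10.8 = 0.06418 min⁻¹
C(t) = C₀ e^(−kt)  ⇒  t = ln(C₀/C) / k
t = ln(152/13.6) / 0.06418 = 2.414 / 0.06418 ≈ 37.6 minutes

37.6 minutes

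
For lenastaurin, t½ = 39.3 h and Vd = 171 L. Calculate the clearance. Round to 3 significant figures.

k = ln 2 / t½ = ln 2 / 39.3 = 0.01764 h⁻¹
CL = k · V = 0.01764 × 171 ≈ 3.02 L/h

3.02 L/h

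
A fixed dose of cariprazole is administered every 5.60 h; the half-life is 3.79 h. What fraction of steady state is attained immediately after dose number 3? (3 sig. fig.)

k = ln 2 / 3.79 = 0.1829 h⁻¹
f_n = 1 − e^(−nkτ) = 1 − e^(−3 × 0.1829 × 5.60) = 1 − e^(−3.073) = 1 − 0.04630 ≈ 0.954

0.954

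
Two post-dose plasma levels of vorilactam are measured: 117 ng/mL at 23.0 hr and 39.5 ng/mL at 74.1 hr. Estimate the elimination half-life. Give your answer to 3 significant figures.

32.6 hours

k = ln(C₁/C₂) / (t₂ − t₁) = ln(117/39.5) / (74.1 − 23.0)
  = 1.086 / 51.10 = 0.02125 hr⁻¹
t½ = ln 2 / k = ln 2 / 0.02125 ≈ 32.6 hours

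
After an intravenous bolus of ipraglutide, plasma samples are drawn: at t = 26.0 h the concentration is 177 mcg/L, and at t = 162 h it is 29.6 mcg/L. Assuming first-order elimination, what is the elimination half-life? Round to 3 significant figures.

52.7 hours

k = ln(C₁/C₂) / (t₂ − t₁) = ln(177/29.6) / (162 − 26.0)
  = 1.788 / 136.0 = 0.01315 h⁻¹
t½ = ln 2 / k = ln 2 / 0.01315 ≈ 52.7 hours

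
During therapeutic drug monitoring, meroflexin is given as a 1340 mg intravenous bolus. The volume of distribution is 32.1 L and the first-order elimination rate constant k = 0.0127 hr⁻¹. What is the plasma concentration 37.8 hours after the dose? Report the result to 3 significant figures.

C₀ = dose / V = 1340 / 32.1 = 41.74 µg/mL
C(t) = C₀ e^(−kt) = 41.74 × e^(−0.01270 × 37.8) = 41.74 × e^(−0.4801) = 41.74 × 0.6187 ≈ 25.8 µg/mL

25.8 µg/mL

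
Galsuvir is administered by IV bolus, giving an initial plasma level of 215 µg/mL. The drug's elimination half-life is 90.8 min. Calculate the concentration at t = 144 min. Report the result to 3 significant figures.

k = ln 2 / 90.8 = 0.007634 min⁻¹
C(t) = C₀ e^(−kt) = 215 × e^(−0.007634 × 144) = 215 × e^(−1.099) = 215 × 0.3331 ≈ 71.6 µg/mL

71.6 µg/mL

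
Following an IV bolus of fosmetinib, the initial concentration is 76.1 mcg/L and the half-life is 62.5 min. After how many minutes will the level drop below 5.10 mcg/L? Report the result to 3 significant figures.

244 minutes

k = ln 2 / 62.5 = 0.01109 min⁻¹
C(t) = C₀ e^(−kt)  ⇒  t = ln(C₀/C) / k
t = ln(76.1/5.10) / 0.01109 = 2.703 / 0.01109 ≈ 244 minutes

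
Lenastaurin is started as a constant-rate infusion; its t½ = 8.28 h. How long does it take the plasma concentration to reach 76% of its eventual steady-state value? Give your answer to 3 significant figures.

k = ln 2 / 8.28 = 0.08371 h⁻¹
f = 1 − e^(−kt)  ⇒  t = −ln(1 − f) / k
t = −ln(1 − 0.76) / 0.08371 = 1.427 / 0.08371 ≈ 17.0 hours

17.0 hours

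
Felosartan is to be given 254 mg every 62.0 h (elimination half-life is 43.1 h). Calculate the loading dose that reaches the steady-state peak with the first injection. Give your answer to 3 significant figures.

403 mg

k = ln 2 / 43.1 = 0.01608 h⁻¹
Accumulation ratio R = 1 / (1 − e^(−kτ)) = 1 / (1 − e^(−0.01608×62.0)) = 1 / (1 − 0.3689) = 1.585
Loading dose = maintenance dose × R = 254 × 1.585 ≈ 403 mg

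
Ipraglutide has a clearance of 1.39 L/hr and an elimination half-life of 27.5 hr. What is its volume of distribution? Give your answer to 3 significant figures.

k = ln 2 / t½ = ln 2 / 27.5 = 0.02521 hr⁻¹
V = CL / k = 1.39 / 0.02521 ≈ 55.1 L

55.1 L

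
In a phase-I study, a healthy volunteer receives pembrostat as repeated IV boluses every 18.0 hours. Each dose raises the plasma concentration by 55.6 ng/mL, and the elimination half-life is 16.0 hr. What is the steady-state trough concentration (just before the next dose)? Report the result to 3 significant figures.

k = ln 2 / 16.0 = 0.04332 hr⁻¹
Fraction remaining after one interval: e^(−kτ) = e^(−0.04332 × 18.0) = 0.4585
R = 1 / (1 − 0.4585) = 1.847
Css,max = 55.6 × 1.847 = 102.7 ng/mL
Css,min = Css,max × e^(−kτ) = 102.7 × 0.4585 ≈ 47.1 ng/mL

47.1 ng/mL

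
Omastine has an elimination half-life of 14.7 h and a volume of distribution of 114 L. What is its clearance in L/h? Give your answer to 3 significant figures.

k = ln 2 / t½ = ln 2 / 14.7 = 0.04715 h⁻¹
CL = k · V = 0.04715 × 114 ≈ 5.38 L/h

5.38 L/h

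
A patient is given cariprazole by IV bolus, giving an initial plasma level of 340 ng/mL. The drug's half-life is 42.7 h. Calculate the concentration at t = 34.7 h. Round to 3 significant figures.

k = ln 2 / 42.7 = 0.01623 h⁻¹
C(t) = C₀ e^(−kt) = 340 × e^(−0.01623 × 34.7) = 340 × e^(−0.5633) = 340 × 0.5693 ≈ 194 ng/mL

194 ng/mL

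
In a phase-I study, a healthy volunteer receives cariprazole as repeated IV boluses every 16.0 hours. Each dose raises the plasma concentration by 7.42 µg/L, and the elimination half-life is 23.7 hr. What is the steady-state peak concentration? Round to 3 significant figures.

19.9 µg/L

k = ln 2 / 23.7 = 0.02925 hr⁻¹
Fraction remaining after one interval: e^(−kτ) = e^(−0.02925 × 16.0) = 0.6263
R = 1 / (1 − 0.6263) = 2.676
Css,max = 7.42 × 2.676 ≈ 19.9 µg/L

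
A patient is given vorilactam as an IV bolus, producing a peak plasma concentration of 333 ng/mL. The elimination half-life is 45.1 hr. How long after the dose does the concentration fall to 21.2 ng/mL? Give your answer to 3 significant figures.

179 hours

k = ln 2 / 45.1 = 0.01537 hr⁻¹
C(t) = C₀ e^(−kt)  ⇒  t = ln(C₀/C) / k
t = ln(333/21.2) / 0.01537 = 2.754 / 0.01537 ≈ 179 hours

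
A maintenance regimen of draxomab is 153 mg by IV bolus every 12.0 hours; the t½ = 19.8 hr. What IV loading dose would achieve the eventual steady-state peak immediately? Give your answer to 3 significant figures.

446 mg

k = ln 2 / 19.8 = 0.03501 hr⁻¹
Accumulation ratio R = 1 / (1 − e^(−kτ)) = 1 / (1 − e^(−0.03501×12.0)) = 1 / (1 − 0.6570) = 2.915
Loading dose = maintenance dose × R = 153 × 2.915 ≈ 446 mg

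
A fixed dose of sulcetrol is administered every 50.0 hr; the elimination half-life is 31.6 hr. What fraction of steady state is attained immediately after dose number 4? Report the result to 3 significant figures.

k = ln 2 / 31.6 = 0.02194 hr⁻¹
f_n = 1 − e^(−nkτ) = 1 − e^(−4 × 0.02194 × 50.0) = 1 − e^(−4.387) = 1 − 0.01244 ≈ 0.988

0.988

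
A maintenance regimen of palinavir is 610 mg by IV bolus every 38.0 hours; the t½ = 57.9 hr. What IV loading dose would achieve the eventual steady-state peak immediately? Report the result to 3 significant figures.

k = ln 2 / 57.9 = 0.01197 hr⁻¹
Accumulation ratio R = 1 / (1 − e^(−kτ)) = 1 / (1 − e^(−0.01197×38.0)) = 1 / (1 − 0.6345) = 2.736
Loading dose = maintenance dose × R = 610 × 2.736 ≈ 1670 mg

1670 mg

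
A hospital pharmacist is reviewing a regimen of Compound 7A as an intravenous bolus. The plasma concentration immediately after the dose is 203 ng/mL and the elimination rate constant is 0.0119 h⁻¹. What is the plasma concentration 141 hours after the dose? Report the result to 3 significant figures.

37.9 ng/mL

C(t) = C₀ e^(−kt) = 203 × e^(−0.01190 × 141) = 203 × e^(−1.678) = 203 × 0.1868 ≈ 37.9 ng/mL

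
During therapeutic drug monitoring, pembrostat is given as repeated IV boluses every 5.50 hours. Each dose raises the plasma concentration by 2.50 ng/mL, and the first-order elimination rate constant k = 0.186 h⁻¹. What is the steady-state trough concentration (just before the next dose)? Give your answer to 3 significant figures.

Fraction remaining after one interval: e^(−kτ) = e^(−0.1860 × 5.50) = 0.3595
R = 1 / (1 − 0.3595) = 1.561
Css,max = 2.50 × 1.561 = 3.903 ng/mL
Css,min = Css,max × e^(−kτ) = 3.903 × 0.3595 ≈ 1.40 ng/mL

1.40 ng/mL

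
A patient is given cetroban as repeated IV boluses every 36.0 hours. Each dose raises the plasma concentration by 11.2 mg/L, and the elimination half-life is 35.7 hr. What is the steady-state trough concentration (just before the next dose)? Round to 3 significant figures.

k = ln 2 / 35.7 = 0.01942 hr⁻¹
Fraction remaining after one interval: e^(−kτ) = e^(−0.01942 × 36.0) = 0.4971
R = 1 / (1 − 0.4971) = 1.988
Css,max = 11.2 × 1.988 = 22.27 mg/L
Css,min = Css,max × e^(−kτ) = 22.27 × 0.4971 ≈ 11.1 mg/L

11.1 mg/L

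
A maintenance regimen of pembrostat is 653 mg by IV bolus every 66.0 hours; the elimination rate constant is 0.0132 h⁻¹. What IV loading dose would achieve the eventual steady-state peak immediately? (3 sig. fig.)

Accumulation ratio R = 1 / (1 − e^(−kτ)) = 1 / (1 − e^(−0.01320×66.0)) = 1 / (1 − 0.4184) = 1.720
Loading dose = maintenance dose × R = 653 × 1.720 ≈ 1120 mg

1120 mg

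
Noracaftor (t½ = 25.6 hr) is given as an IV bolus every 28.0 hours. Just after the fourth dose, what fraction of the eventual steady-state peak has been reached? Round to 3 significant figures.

0.952

k = ln 2 / 25.6 = 0.02708 hr⁻¹
f_n = 1 − e^(−nkτ) = 1 − e^(−4 × 0.02708 × 28.0) = 1 − e^(−3.033) = 1 − 0.04819 ≈ 0.952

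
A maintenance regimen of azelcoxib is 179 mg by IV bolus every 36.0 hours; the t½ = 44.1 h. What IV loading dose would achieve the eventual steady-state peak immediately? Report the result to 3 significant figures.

k = ln 2 / 44.1 = 0.01572 h⁻¹
Accumulation ratio R = 1 / (1 − e^(−kτ)) = 1 / (1 − e^(−0.01572×36.0)) = 1 / (1 − 0.5679) = 2.314
Loading dose = maintenance dose × R = 179 × 2.314 ≈ 414 mg

414 mg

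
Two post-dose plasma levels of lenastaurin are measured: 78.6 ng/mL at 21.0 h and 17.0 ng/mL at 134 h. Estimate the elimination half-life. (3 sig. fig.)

k = ln(C₁/C₂) / (t₂ − t₁) = ln(78.6/17.0) / (134 − 21.0)
  = 1.531 / 113.0 = 0.01355 h⁻¹
t½ = ln 2 / k = ln 2 / 0.01355 ≈ 51.2 hours

51.2 hours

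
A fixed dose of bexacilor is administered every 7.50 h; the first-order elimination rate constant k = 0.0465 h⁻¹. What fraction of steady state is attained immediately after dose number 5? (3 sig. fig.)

0.825

f_n = 1 − e^(−nkτ) = 1 − e^(−5 × 0.04650 × 7.50) = 1 − e^(−1.744) = 1 − 0.1749 ≈ 0.825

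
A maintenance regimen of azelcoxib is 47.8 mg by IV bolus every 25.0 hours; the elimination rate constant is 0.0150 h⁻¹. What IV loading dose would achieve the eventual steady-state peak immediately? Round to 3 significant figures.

Accumulation ratio R = 1 / (1 − e^(−kτ)) = 1 / (1 − e^(−0.01500×25.0)) = 1 / (1 − 0.6873) = 3.198
Loading dose = maintenance dose × R = 47.8 × 3.198 ≈ 153 mg

153 mg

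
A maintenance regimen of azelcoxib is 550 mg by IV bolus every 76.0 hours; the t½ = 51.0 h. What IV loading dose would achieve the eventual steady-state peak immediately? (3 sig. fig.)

k = ln 2 / 51.0 = 0.01359 h⁻¹
Accumulation ratio R = 1 / (1 − e^(−kτ)) = 1 / (1 − e^(−0.01359×76.0)) = 1 / (1 − 0.3560) = 1.553
Loading dose = maintenance dose × R = 550 × 1.553 ≈ 854 mg

854 mg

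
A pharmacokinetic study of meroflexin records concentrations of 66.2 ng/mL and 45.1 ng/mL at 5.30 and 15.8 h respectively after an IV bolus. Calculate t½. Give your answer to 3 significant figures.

19.0 hours

k = ln(C₁/C₂) / (t₂ − t₁) = ln(66.2/45.1) / (15.8 − 5.30)
  = 0.3838 / 10.50 = 0.03655 h⁻¹
t½ = ln 2 / k = ln 2 / 0.03655 ≈ 19.0 hours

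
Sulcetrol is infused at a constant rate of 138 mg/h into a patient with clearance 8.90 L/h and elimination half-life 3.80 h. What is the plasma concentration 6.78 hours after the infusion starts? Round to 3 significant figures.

Css = rate / CL = 138 / 8.90 = 15.51 µg/mL
k = ln 2 / 3.80 = 0.1824 h⁻¹
C(t) = Css (1 − e^(−kt)) = 15.51 × (1 − e^(−1.237)) = 15.51 × 0.7097 ≈ 11.0 µg/mL

11.0 µg/mL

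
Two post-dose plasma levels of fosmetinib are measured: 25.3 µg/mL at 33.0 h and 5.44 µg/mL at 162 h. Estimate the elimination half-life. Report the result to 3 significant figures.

58.2 hours

k = ln(C₁/C₂) / (t₂ − t₁) = ln(25.3/5.44) / (162 − 33.0)
  = 1.537 / 129.0 = 0.01191 h⁻¹
t½ = ln 2 / k = ln 2 / 0.01191 ≈ 58.2 hours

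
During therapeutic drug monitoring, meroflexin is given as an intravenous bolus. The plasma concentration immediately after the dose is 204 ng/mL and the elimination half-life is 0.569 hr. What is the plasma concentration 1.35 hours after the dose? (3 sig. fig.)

39.4 ng/mL

k = ln 2 / 0.569 = 1.218 hr⁻¹
C(t) = C₀ e^(−kt) = 204 × e^(−1.218 × 1.35) = 204 × e^(−1.645) = 204 × 0.1931 ≈ 39.4 ng/mL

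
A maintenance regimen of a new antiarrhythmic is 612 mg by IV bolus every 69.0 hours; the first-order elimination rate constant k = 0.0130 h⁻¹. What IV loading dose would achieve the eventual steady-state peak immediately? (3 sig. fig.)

Accumulation ratio R = 1 / (1 − e^(−kτ)) = 1 / (1 − e^(−0.01300×69.0)) = 1 / (1 − 0.4078) = 1.689
Loading dose = maintenance dose × R = 612 × 1.689 ≈ 1030 mg

1030 mg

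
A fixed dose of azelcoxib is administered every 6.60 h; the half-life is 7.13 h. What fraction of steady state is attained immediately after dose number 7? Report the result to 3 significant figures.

k = ln 2 / 7.13 = 0.09722 h⁻¹
f_n = 1 − e^(−nkτ) = 1 − e^(−7 × 0.09722 × 6.60) = 1 − e^(−4.491) = 1 − 0.01121 ≈ 0.989

0.989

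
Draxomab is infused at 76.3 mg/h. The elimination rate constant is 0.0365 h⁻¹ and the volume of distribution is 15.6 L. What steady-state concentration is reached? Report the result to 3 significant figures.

134 mg/L

CL = k · V = 0.0365 × 15.6 = 0.5694 L/h
Css = rate / CL = 76.3 / 0.5694 ≈ 134 mg/L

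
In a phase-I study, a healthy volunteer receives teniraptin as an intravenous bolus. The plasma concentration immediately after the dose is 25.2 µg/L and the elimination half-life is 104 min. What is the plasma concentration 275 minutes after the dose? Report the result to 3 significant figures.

k = ln 2 / 104 = 0.006665 min⁻¹
C(t) = C₀ e^(−kt) = 25.2 × e^(−0.006665 × 275) = 25.2 × e^(−1.833) = 25.2 × 0.1600 ≈ 4.03 µg/L

4.03 µg/L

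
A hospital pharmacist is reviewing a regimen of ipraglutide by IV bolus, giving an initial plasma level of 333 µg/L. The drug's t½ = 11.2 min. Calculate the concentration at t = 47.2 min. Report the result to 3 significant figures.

17.9 µg/L

k = ln 2 / 11.2 = 0.06189 min⁻¹
C(t) = C₀ e^(−kt) = 333 × e^(−0.06189 × 47.2) = 333 × e^(−2.921) = 333 × 0.05387 ≈ 17.9 µg/L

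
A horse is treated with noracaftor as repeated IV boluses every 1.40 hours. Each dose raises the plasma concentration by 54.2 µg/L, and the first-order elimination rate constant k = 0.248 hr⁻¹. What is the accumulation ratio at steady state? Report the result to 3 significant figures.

Fraction remaining after one interval: e^(−kτ) = e^(−0.2480 × 1.40) = 0.7067
R = 1 / (1 − 0.7067) = 1 / 0.2933 ≈ 3.41

3.41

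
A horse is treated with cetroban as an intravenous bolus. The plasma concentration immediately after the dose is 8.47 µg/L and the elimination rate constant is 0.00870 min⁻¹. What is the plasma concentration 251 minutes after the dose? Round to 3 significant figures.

C(t) = C₀ e^(−kt) = 8.47 × e^(−0.008700 × 251) = 8.47 × e^(−2.184) = 8.47 × 0.1126 ≈ 0.954 µg/L

0.954 µg/L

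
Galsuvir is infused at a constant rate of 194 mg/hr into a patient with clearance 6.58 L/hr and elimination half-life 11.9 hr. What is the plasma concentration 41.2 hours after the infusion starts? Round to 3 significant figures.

Css = rate / CL = 194 / 6.58 = 29.48 µg/mL
k = ln 2 / 11.9 = 0.05825 hr⁻¹
C(t) = Css (1 − e^(−kt)) = 29.48 × (1 − e^(−2.400)) = 29.48 × 0.9093 ≈ 26.8 µg/mL

26.8 µg/mL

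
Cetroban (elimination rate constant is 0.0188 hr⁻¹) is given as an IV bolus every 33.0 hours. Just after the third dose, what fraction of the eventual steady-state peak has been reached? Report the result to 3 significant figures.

0.845

f_n = 1 − e^(−nkτ) = 1 − e^(−3 × 0.01880 × 33.0) = 1 − e^(−1.861) = 1 − 0.1555 ≈ 0.845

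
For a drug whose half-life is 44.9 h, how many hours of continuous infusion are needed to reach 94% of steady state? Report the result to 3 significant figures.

k = ln 2 / 44.9 = 0.01544 h⁻¹
f = 1 − e^(−kt)  ⇒  t = −ln(1 − f) / k
t = −ln(1 − 0.94) / 0.01544 = 2.813 / 0.01544 ≈ 182 hours

182 hours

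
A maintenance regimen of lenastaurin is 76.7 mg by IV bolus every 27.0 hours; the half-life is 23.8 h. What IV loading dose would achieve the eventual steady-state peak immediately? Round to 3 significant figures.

141 mg

k = ln 2 / 23.8 = 0.02912 h⁻¹
Accumulation ratio R = 1 / (1 − e^(−kτ)) = 1 / (1 − e^(−0.02912×27.0)) = 1 / (1 − 0.4555) = 1.837
Loading dose = maintenance dose × R = 76.7 × 1.837 ≈ 141 mg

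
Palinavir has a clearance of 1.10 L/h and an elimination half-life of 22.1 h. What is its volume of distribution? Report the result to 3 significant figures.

35.1 L

k = ln 2 / t½ = ln 2 / 22.1 = 0.03136 h⁻¹
V = CL / k = 1.10 / 0.03136 ≈ 35.1 L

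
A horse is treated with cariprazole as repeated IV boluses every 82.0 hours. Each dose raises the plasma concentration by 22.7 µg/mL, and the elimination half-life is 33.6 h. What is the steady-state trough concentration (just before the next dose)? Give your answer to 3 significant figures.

5.13 µg/mL

k = ln 2 / 33.6 = 0.02063 h⁻¹
Fraction remaining after one interval: e^(−kτ) = e^(−0.02063 × 82.0) = 0.1842
R = 1 / (1 − 0.1842) = 1.226
Css,max = 22.7 × 1.226 = 27.83 µg/mL
Css,min = Css,max × e^(−kτ) = 27.83 × 0.1842 ≈ 5.13 µg/mL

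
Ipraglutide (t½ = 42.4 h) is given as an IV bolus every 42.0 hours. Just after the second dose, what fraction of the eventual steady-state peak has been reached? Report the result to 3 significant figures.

k = ln 2 / 42.4 = 0.01635 h⁻¹
f_n = 1 − e^(−nkτ) = 1 − e^(−2 × 0.01635 × 42.0) = 1 − e^(−1.373) = 1 − 0.2533 ≈ 0.747

0.747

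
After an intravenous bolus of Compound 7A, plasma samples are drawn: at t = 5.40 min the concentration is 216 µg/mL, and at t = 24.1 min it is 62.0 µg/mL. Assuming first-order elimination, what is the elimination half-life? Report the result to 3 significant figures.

10.4 minutes

k = ln(C₁/C₂) / (t₂ − t₁) = ln(216/62.0) / (24.1 − 5.40)
  = 1.248 / 18.70 = 0.06675 min⁻¹
t½ = ln 2 / k = ln 2 / 0.06675 ≈ 10.4 minutes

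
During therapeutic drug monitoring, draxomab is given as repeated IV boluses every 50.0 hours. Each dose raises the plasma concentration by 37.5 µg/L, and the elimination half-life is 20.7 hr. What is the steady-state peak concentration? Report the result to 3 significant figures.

k = ln 2 / 20.7 = 0.03349 hr⁻¹
Fraction remaining after one interval: e^(−kτ) = e^(−0.03349 × 50.0) = 0.1874
R = 1 / (1 − 0.1874) = 1.231
Css,max = 37.5 × 1.231 ≈ 46.2 µg/L

46.2 µg/L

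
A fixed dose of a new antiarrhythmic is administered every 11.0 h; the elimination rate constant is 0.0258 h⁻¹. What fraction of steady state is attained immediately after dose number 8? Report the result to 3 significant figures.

0.897

f_n = 1 − e^(−nkτ) = 1 − e^(−8 × 0.02580 × 11.0) = 1 − e^(−2.270) = 1 − 0.1033 ≈ 0.897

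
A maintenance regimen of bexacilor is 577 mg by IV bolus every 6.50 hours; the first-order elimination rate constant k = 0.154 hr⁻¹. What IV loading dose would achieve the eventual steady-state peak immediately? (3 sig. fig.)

Accumulation ratio R = 1 / (1 − e^(−kτ)) = 1 / (1 − e^(−0.1540×6.50)) = 1 / (1 − 0.3675) = 1.581
Loading dose = maintenance dose × R = 577 × 1.581 ≈ 912 mg

912 mg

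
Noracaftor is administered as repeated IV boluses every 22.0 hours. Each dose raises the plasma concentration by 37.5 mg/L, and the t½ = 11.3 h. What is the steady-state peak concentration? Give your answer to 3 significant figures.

50.6 mg/L

k = ln 2 / 11.3 = 0.06134 h⁻¹
Fraction remaining after one interval: e^(−kτ) = e^(−0.06134 × 22.0) = 0.2594
R = 1 / (1 − 0.2594) = 1.350
Css,max = 37.5 × 1.350 ≈ 50.6 mg/L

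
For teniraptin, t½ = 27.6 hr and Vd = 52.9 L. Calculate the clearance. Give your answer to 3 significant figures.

k = ln 2 / t½ = ln 2 / 27.6 = 0.02511 hr⁻¹
CL = k · V = 0.02511 × 52.9 ≈ 1.33 L/hr

1.33 L/hr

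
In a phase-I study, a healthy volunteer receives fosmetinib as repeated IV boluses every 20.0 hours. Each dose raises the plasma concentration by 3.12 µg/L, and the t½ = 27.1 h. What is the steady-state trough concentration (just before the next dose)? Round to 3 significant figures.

k = ln 2 / 27.1 = 0.02558 h⁻¹
Fraction remaining after one interval: e^(−kτ) = e^(−0.02558 × 20.0) = 0.5996
R = 1 / (1 − 0.5996) = 2.497
Css,max = 3.12 × 2.497 = 7.792 µg/L
Css,min = Css,max × e^(−kτ) = 7.792 × 0.5996 ≈ 4.67 µg/L

4.67 µg/L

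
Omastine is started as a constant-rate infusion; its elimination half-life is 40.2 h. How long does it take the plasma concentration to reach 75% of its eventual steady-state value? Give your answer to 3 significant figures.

k = ln 2 / 40.2 = 0.01724 h⁻¹
f = 1 − e^(−kt)  ⇒  t = −ln(1 − f) / k
t = −ln(1 − 0.75) / 0.01724 = 1.386 / 0.01724 ≈ 80.4 hours

80.4 hours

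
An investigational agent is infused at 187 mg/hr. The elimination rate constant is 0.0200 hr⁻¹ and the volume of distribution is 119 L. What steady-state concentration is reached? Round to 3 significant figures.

CL = k · V = 0.0200 × 119 = 2.380 L/hr
Css = rate / CL = 187 / 2.380 ≈ 78.6 mg/L

78.6 mg/L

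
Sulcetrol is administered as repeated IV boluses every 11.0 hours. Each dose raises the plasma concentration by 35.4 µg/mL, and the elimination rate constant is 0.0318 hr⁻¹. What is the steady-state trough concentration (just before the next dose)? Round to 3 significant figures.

84.5 µg/mL

Fraction remaining after one interval: e^(−kτ) = e^(−0.03180 × 11.0) = 0.7048
R = 1 / (1 − 0.7048) = 3.388
Css,max = 35.4 × 3.388 = 119.9 µg/mL
Css,min = Css,max × e^(−kτ) = 119.9 × 0.7048 ≈ 84.5 µg/mL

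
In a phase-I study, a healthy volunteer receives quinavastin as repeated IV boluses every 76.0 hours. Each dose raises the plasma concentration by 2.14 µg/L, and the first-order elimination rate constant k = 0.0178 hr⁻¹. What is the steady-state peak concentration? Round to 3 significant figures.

Fraction remaining after one interval: e^(−kτ) = e^(−0.01780 × 76.0) = 0.2585
R = 1 / (1 − 0.2585) = 1.349
Css,max = 2.14 × 1.349 ≈ 2.89 µg/L

2.89 µg/L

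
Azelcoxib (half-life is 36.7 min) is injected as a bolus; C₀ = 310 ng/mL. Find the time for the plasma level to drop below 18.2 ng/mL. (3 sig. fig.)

k = ln 2 / 36.7 = 0.01889 min⁻¹
C(t) = C₀ e^(−kt)  ⇒  t = ln(C₀/C) / k
t = ln(310/18.2) / 0.01889 = 2.835 / 0.01889 ≈ 150 minutes

150 minutes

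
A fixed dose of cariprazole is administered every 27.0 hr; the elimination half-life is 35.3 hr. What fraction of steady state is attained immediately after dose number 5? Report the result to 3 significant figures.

k = ln 2 / 35.3 = 0.01964 hr⁻¹
f_n = 1 − e^(−nkτ) = 1 − e^(−5 × 0.01964 × 27.0) = 1 − e^(−2.651) = 1 − 0.07059 ≈ 0.929

0.929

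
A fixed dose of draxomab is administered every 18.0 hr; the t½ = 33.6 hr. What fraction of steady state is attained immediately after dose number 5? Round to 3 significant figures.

k = ln 2 / 33.6 = 0.02063 hr⁻¹
f_n = 1 − e^(−nkτ) = 1 − e^(−5 × 0.02063 × 18.0) = 1 − e^(−1.857) = 1 − 0.1562 ≈ 0.844

0.844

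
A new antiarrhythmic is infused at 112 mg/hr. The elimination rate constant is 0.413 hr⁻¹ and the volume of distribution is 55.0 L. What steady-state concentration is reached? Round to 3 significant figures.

4.93 µg/mL

CL = k · V = 0.413 × 55.0 = 22.71 L/hr
Css = rate / CL = 112 / 22.71 ≈ 4.93 µg/mL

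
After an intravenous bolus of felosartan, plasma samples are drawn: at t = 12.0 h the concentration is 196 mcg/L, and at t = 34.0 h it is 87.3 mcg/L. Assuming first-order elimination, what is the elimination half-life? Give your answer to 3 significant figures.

k = ln(C₁/C₂) / (t₂ − t₁) = ln(196/87.3) / (34.0 − 12.0)
  = 0.8088 / 22.00 = 0.03676 h⁻¹
t½ = ln 2 / k = ln 2 / 0.03676 ≈ 18.9 hours

18.9 hours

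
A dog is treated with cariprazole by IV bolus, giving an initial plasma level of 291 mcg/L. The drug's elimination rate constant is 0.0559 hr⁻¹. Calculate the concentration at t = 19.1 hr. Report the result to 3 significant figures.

C(t) = C₀ e^(−kt) = 291 × e^(−0.05590 × 19.1) = 291 × e^(−1.068) = 291 × 0.3438 ≈ 100 mcg/L

100 mcg/L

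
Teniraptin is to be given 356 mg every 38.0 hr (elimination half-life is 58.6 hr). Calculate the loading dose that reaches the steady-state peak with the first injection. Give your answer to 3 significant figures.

983 mg

k = ln 2 / 58.6 = 0.01183 hr⁻¹
Accumulation ratio R = 1 / (1 − e^(−kτ)) = 1 / (1 − e^(−0.01183×38.0)) = 1 / (1 − 0.6380) = 2.762
Loading dose = maintenance dose × R = 356 × 2.762 ≈ 983 mg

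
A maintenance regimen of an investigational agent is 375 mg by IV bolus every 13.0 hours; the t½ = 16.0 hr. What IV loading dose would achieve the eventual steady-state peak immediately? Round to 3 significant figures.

k = ln 2 / 16.0 = 0.04332 hr⁻¹
Accumulation ratio R = 1 / (1 − e^(−kτ)) = 1 / (1 − e^(−0.04332×13.0)) = 1 / (1 − 0.5694) = 2.322
Loading dose = maintenance dose × R = 375 × 2.322 ≈ 871 mg

871 mg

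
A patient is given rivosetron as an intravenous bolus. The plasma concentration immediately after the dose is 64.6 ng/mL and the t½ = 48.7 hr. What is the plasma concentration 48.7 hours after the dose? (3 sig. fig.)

32.3 ng/mL

k = ln 2 / 48.7 = 0.01423 hr⁻¹
48.7 hr is 1.000 half-lives, so C = 64.6 × (1/2)^1.000 = 64.6 × 0.5000 ≈ 32.3 ng/mL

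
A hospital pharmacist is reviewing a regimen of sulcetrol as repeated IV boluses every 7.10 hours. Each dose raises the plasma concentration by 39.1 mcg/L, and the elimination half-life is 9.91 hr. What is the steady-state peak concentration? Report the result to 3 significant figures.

99.9 mcg/L

k = ln 2 / 9.91 = 0.06994 hr⁻¹
Fraction remaining after one interval: e^(−kτ) = e^(−0.06994 × 7.10) = 0.6086
R = 1 / (1 − 0.6086) = 2.555
Css,max = 39.1 × 2.555 ≈ 99.9 mcg/L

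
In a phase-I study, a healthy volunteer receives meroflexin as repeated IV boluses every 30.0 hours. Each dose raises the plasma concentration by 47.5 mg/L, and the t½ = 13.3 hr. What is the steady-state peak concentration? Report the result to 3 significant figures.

60.1 mg/L

k = ln 2 / 13.3 = 0.05212 hr⁻¹
Fraction remaining after one interval: e^(−kτ) = e^(−0.05212 × 30.0) = 0.2094
R = 1 / (1 − 0.2094) = 1.265
Css,max = 47.5 × 1.265 ≈ 60.1 mg/L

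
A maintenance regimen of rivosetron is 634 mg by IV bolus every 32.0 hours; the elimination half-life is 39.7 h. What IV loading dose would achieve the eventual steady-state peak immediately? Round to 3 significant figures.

k = ln 2 / 39.7 = 0.01746 h⁻¹
Accumulation ratio R = 1 / (1 − e^(−kτ)) = 1 / (1 − e^(−0.01746×32.0)) = 1 / (1 − 0.5719) = 2.336
Loading dose = maintenance dose × R = 634 × 2.336 ≈ 1480 mg

1480 mg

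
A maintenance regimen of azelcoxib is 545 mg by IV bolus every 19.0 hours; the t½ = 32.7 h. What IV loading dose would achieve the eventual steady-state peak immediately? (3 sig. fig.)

1640 mg

k = ln 2 / 32.7 = 0.02120 h⁻¹
Accumulation ratio R = 1 / (1 − e^(−kτ)) = 1 / (1 − e^(−0.02120×19.0)) = 1 / (1 − 0.6685) = 3.016
Loading dose = maintenance dose × R = 545 × 3.016 ≈ 1640 mg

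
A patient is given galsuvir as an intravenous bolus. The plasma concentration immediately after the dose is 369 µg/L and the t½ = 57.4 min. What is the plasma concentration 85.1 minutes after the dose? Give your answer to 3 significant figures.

132 µg/L

k = ln 2 / 57.4 = 0.01208 min⁻¹
85.1 min is 1.483 half-lives, so C = 369 × (1/2)^1.483 = 369 × 0.3578 ≈ 132 µg/L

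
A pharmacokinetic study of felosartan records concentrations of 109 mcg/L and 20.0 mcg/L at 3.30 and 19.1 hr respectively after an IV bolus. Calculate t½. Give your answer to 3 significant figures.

k = ln(C₁/C₂) / (t₂ − t₁) = ln(109/20.0) / (19.1 − 3.30)
  = 1.696 / 15.80 = 0.1073 hr⁻¹
t½ = ln 2 / k = ln 2 / 0.1073 ≈ 6.46 hours

6.46 hours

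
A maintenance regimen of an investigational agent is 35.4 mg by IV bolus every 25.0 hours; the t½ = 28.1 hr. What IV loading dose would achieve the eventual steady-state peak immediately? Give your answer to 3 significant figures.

76.9 mg

k = ln 2 / 28.1 = 0.02467 hr⁻¹
Accumulation ratio R = 1 / (1 − e^(−kτ)) = 1 / (1 − e^(−0.02467×25.0)) = 1 / (1 − 0.5397) = 2.173
Loading dose = maintenance dose × R = 35.4 × 2.173 ≈ 76.9 mg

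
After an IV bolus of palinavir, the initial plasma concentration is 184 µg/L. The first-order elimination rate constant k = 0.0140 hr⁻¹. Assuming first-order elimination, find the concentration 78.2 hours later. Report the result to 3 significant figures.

61.6 µg/L

C(t) = C₀ e^(−kt) = 184 × e^(−0.01400 × 78.2) = 184 × e^(−1.095) = 184 × 0.3346 ≈ 61.6 µg/L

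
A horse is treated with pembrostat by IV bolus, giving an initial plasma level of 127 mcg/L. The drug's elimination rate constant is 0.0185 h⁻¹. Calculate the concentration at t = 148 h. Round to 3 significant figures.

C(t) = C₀ e^(−kt) = 127 × e^(−0.01850 × 148) = 127 × e^(−2.738) = 127 × 0.06470 ≈ 8.22 mcg/L

8.22 mcg/L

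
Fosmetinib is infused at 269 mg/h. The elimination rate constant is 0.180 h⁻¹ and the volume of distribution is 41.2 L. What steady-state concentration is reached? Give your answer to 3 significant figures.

CL = k · V = 0.180 × 41.2 = 7.416 L/h
Css = rate / CL = 269 / 7.416 ≈ 36.3 mg/L

36.3 mg/L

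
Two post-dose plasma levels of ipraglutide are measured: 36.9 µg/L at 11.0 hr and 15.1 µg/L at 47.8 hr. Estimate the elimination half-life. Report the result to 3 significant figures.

k = ln(C₁/C₂) / (t₂ − t₁) = ln(36.9/15.1) / (47.8 − 11.0)
  = 0.8935 / 36.80 = 0.02428 hr⁻¹
t½ = ln 2 / k = ln 2 / 0.02428 ≈ 28.5 hours

28.5 hours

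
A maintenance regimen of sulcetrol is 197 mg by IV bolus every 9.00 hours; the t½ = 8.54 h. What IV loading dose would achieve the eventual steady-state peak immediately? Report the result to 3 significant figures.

380 mg

k = ln 2 / 8.54 = 0.08116 h⁻¹
Accumulation ratio R = 1 / (1 − e^(−kτ)) = 1 / (1 − e^(−0.08116×9.00)) = 1 / (1 − 0.4817) = 1.929
Loading dose = maintenance dose × R = 197 × 1.929 ≈ 380 mg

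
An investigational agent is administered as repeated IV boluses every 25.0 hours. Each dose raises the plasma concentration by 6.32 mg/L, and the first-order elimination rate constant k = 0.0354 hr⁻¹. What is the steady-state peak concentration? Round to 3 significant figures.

10.8 mg/L

Fraction remaining after one interval: e^(−kτ) = e^(−0.03540 × 25.0) = 0.4127
R = 1 / (1 − 0.4127) = 1.703
Css,max = 6.32 × 1.703 ≈ 10.8 mg/L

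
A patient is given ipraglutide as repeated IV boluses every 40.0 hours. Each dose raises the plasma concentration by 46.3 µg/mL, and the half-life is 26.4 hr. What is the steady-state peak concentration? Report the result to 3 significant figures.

k = ln 2 / 26.4 = 0.02626 hr⁻¹
Fraction remaining after one interval: e^(−kτ) = e^(−0.02626 × 40.0) = 0.3499
R = 1 / (1 − 0.3499) = 1.538
Css,max = 46.3 × 1.538 ≈ 71.2 µg/mL

71.2 µg/mL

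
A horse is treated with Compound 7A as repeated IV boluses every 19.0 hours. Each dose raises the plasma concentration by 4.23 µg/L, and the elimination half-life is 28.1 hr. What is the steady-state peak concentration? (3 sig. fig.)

k = ln 2 / 28.1 = 0.02467 hr⁻¹
Fraction remaining after one interval: e^(−kτ) = e^(−0.02467 × 19.0) = 0.6258
R = 1 / (1 − 0.6258) = 2.673
Css,max = 4.23 × 2.673 ≈ 11.3 µg/L

11.3 µg/L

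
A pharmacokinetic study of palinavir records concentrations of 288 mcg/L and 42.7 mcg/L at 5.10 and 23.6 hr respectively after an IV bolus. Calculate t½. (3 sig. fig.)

6.72 hours

k = ln(C₁/C₂) / (t₂ − t₁) = ln(288/42.7) / (23.6 − 5.10)
  = 1.909 / 18.50 = 0.1032 hr⁻¹
t½ = ln 2 / k = ln 2 / 0.1032 ≈ 6.72 hours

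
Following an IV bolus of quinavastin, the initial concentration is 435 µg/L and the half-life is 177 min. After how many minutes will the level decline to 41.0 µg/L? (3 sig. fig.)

603 minutes

k = ln 2 / 177 = 0.003916 min⁻¹
C(t) = C₀ e^(−kt)  ⇒  t = ln(C₀/C) / k
t = ln(435/41.0) / 0.003916 = 2.362 / 0.003916 ≈ 603 minutes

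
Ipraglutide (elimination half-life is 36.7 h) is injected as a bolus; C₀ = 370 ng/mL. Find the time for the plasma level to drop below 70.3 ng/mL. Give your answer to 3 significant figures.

87.9 hours

k = ln 2 / 36.7 = 0.01889 h⁻¹
C(t) = C₀ e^(−kt)  ⇒  t = ln(C₀/C) / k
t = ln(370/70.3) / 0.01889 = 1.661 / 0.01889 ≈ 87.9 hours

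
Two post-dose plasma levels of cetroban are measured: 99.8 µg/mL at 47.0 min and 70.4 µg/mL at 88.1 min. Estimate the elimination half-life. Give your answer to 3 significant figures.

k = ln(C₁/C₂) / (t₂ − t₁) = ln(99.8/70.4) / (88.1 − 47.0)
  = 0.3490 / 41.10 = 0.008491 min⁻¹
t½ = ln 2 / k = ln 2 / 0.008491 ≈ 81.6 minutes

81.6 minutes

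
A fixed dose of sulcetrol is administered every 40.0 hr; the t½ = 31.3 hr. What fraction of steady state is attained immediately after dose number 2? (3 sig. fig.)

0.830

k = ln 2 / 31.3 = 0.02215 hr⁻¹
f_n = 1 − e^(−nkτ) = 1 − e^(−2 × 0.02215 × 40.0) = 1 − e^(−1.772) = 1 − 0.1701 ≈ 0.830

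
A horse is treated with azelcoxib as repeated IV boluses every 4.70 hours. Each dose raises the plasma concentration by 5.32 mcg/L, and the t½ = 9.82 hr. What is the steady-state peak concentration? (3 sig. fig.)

k = ln 2 / 9.82 = 0.07059 hr⁻¹
Fraction remaining after one interval: e^(−kτ) = e^(−0.07059 × 4.70) = 0.7177
R = 1 / (1 − 0.7177) = 3.542
Css,max = 5.32 × 3.542 ≈ 18.8 mcg/L

18.8 mcg/L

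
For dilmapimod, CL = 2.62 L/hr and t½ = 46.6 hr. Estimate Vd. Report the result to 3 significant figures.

176 L

k = ln 2 / t½ = ln 2 / 46.6 = 0.01487 hr⁻¹
V = CL / k = 2.62 / 0.01487 ≈ 176 L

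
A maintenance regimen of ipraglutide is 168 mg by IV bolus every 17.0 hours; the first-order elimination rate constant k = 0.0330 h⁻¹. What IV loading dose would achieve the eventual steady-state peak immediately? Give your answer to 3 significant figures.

Accumulation ratio R = 1 / (1 − e^(−kτ)) = 1 / (1 − e^(−0.03300×17.0)) = 1 / (1 − 0.5706) = 2.329
Loading dose = maintenance dose × R = 168 × 2.329 ≈ 391 mg

391 mg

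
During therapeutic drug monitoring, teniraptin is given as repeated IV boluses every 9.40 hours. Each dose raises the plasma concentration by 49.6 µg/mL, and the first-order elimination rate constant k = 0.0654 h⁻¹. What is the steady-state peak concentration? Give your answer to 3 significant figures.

Fraction remaining after one interval: e^(−kτ) = e^(−0.06540 × 9.40) = 0.5408
R = 1 / (1 − 0.5408) = 2.178
Css,max = 49.6 × 2.178 ≈ 108 µg/mL

108 µg/mL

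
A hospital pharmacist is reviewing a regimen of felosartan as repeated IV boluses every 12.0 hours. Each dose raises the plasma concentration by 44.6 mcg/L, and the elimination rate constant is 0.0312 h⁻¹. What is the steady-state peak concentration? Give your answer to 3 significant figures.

Fraction remaining after one interval: e^(−kτ) = e^(−0.03120 × 12.0) = 0.6877
R = 1 / (1 − 0.6877) = 3.202
Css,max = 44.6 × 3.202 ≈ 143 mcg/L

143 mcg/L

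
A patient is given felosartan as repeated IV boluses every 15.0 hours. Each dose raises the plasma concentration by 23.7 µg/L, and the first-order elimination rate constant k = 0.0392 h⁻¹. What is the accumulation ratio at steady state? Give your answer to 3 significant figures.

Fraction remaining after one interval: e^(−kτ) = e^(−0.03920 × 15.0) = 0.5554
R = 1 / (1 − 0.5554) = 1 / 0.4446 ≈ 2.25

2.25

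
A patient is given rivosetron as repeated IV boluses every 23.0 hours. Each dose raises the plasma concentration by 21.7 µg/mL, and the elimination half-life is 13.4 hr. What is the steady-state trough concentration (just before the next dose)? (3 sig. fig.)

9.49 µg/mL

k = ln 2 / 13.4 = 0.05173 hr⁻¹
Fraction remaining after one interval: e^(−kτ) = e^(−0.05173 × 23.0) = 0.3043
R = 1 / (1 − 0.3043) = 1.437
Css,max = 21.7 × 1.437 = 31.19 µg/mL
Css,min = Css,max × e^(−kτ) = 31.19 × 0.3043 ≈ 9.49 µg/mL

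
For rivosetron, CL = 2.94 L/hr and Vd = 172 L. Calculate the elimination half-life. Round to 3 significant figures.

40.6 hours

k = CL / V = 2.94 / 172 = 0.01709 hr⁻¹
t½ = ln 2 / k = ln 2 / 0.01709 ≈ 40.6 hours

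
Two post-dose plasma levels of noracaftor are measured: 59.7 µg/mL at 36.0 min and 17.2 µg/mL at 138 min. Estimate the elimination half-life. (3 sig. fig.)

56.8 minutes

k = ln(C₁/C₂) / (t₂ − t₁) = ln(59.7/17.2) / (138 − 36.0)
  = 1.244 / 102.0 = 0.01220 min⁻¹
t½ = ln 2 / k = ln 2 / 0.01220 ≈ 56.8 minutes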